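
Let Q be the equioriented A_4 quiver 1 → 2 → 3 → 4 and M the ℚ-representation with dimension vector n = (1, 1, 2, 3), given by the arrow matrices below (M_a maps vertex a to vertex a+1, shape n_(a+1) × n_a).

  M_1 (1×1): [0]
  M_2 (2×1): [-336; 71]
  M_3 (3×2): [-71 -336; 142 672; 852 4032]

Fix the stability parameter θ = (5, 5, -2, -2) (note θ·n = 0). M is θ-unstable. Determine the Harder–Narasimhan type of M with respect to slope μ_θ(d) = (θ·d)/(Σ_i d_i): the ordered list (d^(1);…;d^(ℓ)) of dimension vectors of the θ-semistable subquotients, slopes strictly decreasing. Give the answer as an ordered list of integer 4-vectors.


Via rank(M_{q-1}∘⋯∘M_p): M ≅ I[1,1], I[2,3], I[3,4], I[4,4]^2.
μ_θ-semistable layers: μ^(1)=5; μ^(2)=3/2; μ^(3)=-2

((1, 0, 0, 0); (0, 1, 1, 0); (0, 0, 1, 3))


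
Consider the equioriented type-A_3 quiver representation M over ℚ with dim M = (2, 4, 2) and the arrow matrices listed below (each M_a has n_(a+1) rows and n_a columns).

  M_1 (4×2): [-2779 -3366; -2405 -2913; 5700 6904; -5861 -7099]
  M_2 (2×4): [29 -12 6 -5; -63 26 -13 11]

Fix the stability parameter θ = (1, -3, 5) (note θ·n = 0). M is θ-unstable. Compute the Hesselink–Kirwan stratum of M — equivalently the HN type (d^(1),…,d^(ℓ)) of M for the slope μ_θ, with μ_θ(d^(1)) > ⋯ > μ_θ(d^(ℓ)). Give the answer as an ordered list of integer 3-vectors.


Via rank(M_{q-1}∘⋯∘M_p): M ≅ I[1,3]^2, I[2,2]^2.
μ_θ-semistable layers: μ^(1)=5; μ^(2)=-1; μ^(3)=-3

((0, 0, 2); (2, 2, 0); (0, 2, 0))


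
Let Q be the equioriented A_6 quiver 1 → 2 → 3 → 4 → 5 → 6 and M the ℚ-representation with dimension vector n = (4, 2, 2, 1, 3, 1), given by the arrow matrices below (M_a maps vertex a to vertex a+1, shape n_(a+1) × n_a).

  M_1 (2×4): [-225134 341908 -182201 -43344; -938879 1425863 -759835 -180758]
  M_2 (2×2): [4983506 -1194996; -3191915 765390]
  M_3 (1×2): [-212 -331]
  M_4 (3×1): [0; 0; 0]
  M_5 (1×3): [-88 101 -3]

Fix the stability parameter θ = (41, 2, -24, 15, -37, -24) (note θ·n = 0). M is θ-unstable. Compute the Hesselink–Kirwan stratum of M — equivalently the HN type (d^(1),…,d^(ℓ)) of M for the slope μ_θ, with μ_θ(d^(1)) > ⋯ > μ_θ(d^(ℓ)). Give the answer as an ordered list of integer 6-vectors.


Interval decomposition of M: I[1,1]^2, I[1,2], I[1,4], I[3,3], I[5,5]^2, I[5,6].
HN type (ℓ=6): μ^(1)=41; μ^(2)=43/2; μ^(3)=15; μ^(4)=19/3; μ^(5)=-24; μ^(6)=-37

((2, 0, 0, 0, 0, 0); (1, 1, 0, 0, 0, 0); (0, 0, 0, 1, 0, 0); (1, 1, 1, 0, 0, 0); (0, 0, 1, 0, 0, 1); (0, 0, 0, 0, 3, 0))


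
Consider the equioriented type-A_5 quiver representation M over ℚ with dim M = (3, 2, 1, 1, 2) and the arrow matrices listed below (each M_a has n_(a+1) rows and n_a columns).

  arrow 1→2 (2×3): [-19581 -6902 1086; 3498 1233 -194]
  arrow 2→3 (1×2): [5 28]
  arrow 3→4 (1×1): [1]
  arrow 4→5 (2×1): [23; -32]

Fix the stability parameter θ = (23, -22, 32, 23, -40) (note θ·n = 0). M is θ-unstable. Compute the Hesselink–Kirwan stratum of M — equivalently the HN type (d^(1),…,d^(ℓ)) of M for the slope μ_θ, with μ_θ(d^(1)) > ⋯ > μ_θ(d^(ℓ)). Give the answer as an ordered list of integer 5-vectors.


Via rank(M_{q-1}∘⋯∘M_p): M ≅ I[1,1], I[1,2], I[1,5], I[5,5].
μ_θ-semistable layers: μ^(1)=23; μ^(2)=5; μ^(3)=1/2; μ^(4)=-40

((1, 0, 0, 0, 0); (0, 0, 1, 1, 1); (2, 2, 0, 0, 0); (0, 0, 0, 0, 1))


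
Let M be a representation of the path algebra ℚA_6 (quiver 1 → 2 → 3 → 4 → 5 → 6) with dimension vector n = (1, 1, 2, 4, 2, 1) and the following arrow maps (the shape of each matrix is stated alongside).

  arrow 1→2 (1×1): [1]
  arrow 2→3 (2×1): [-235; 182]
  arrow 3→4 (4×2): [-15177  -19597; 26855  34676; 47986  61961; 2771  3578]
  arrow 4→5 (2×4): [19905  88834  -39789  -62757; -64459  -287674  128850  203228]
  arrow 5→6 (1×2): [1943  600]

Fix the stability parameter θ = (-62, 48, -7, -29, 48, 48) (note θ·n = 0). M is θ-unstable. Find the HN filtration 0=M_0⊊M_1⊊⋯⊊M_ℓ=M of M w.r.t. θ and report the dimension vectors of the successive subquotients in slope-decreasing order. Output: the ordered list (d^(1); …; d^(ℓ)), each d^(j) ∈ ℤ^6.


Via rank(M_{q-1}∘⋯∘M_p): M ≅ I[1,6], I[3,5], I[4,4]^2.
μ_θ-semistable layers: μ^(1)=48; μ^(2)=4; μ^(3)=-18; μ^(4)=-29; μ^(5)=-62

((0, 0, 0, 0, 2, 1); (0, 1, 1, 1, 0, 0); (0, 0, 1, 1, 0, 0); (0, 0, 0, 2, 0, 0); (1, 0, 0, 0, 0, 0))


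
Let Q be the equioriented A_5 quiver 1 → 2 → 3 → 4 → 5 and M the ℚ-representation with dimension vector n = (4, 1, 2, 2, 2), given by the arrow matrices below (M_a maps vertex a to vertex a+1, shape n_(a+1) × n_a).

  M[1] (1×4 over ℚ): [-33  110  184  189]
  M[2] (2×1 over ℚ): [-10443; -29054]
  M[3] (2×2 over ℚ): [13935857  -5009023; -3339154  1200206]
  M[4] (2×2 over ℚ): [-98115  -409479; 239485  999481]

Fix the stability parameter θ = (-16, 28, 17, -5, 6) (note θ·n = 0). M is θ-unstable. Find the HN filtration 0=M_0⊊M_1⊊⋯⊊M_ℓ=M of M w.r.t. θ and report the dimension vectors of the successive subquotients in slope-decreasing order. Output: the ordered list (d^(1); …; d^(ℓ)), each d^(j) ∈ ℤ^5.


Interval decomposition of M: I[1,1]^3, I[1,5], I[3,3], I[4,4], I[5,5].
HN type (ℓ=5): μ^(1)=17; μ^(2)=23/2; μ^(3)=6; μ^(4)=-5; μ^(5)=-16

((0, 0, 1, 0, 0); (0, 1, 1, 1, 1); (0, 0, 0, 0, 1); (0, 0, 0, 1, 0); (4, 0, 0, 0, 0))


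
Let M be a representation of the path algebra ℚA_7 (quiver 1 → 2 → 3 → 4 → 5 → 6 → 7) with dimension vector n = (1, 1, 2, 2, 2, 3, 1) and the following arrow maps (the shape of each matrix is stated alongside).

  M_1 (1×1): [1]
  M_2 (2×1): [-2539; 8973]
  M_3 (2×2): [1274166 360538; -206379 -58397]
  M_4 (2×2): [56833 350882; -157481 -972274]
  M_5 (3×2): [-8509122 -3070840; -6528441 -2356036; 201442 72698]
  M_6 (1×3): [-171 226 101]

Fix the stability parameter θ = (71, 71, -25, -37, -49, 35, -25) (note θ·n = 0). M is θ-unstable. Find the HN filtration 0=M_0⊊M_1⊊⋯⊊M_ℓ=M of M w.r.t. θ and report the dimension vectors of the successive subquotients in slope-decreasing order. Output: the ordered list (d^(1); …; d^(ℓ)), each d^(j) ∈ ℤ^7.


Interval decomposition of M: I[1,3], I[3,4], I[4,7], I[5,6], I[6,6].
HN type (ℓ=6): μ^(1)=39; μ^(2)=35; μ^(3)=5; μ^(4)=-31; μ^(5)=-43; μ^(6)=-49

((1, 1, 1, 0, 0, 0, 0); (0, 0, 0, 0, 0, 2, 0); (0, 0, 0, 0, 0, 1, 1); (0, 0, 1, 1, 0, 0, 0); (0, 0, 0, 1, 1, 0, 0); (0, 0, 0, 0, 1, 0, 0))


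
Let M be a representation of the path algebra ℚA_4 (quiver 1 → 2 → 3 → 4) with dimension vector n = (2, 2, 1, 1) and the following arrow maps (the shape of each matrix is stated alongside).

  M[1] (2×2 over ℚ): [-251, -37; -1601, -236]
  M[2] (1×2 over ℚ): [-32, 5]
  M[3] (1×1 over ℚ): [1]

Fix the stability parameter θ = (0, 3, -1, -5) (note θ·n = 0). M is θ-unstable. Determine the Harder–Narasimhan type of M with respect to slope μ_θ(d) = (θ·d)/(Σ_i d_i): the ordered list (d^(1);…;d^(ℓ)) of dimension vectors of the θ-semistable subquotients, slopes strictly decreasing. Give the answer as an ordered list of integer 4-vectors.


Via rank(M_{q-1}∘⋯∘M_p): M ≅ I[1,2], I[1,4].
μ_θ-semistable layers: μ^(1)=3; μ^(2)=0; μ^(3)=-3/4

((0, 1, 0, 0); (1, 0, 0, 0); (1, 1, 1, 1))


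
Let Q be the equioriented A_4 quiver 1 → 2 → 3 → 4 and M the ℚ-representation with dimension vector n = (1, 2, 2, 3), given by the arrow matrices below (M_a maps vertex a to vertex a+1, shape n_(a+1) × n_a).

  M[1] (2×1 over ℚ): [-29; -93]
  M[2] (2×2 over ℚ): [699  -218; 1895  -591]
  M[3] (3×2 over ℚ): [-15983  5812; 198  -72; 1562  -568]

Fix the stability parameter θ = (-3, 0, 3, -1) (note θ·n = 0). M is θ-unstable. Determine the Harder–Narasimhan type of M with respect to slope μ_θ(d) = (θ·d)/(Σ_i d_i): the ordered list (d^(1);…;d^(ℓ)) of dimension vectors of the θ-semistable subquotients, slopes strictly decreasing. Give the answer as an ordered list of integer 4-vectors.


Barcode: M ≅ I[1,4], I[2,3], I[4,4]^2. HN layers by μ_θ (5 steps, strictly decreasing):
  μ^(1)=3; μ^(2)=1; μ^(3)=0; μ^(4)=-1; μ^(5)=-3

((0, 0, 1, 0); (0, 0, 1, 1); (0, 2, 0, 0); (0, 0, 0, 2); (1, 0, 0, 0))


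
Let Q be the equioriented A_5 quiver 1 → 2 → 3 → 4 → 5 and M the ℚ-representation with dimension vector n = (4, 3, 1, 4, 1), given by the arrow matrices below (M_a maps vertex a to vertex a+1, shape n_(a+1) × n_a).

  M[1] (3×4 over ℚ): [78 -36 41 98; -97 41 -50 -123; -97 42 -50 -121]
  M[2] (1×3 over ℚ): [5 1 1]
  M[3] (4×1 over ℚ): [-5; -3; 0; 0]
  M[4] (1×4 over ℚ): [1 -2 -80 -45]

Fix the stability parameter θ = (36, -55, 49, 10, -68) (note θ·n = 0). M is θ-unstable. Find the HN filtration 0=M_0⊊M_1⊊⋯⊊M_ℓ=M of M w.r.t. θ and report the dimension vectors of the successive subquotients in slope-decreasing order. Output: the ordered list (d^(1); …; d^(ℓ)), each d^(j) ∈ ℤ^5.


Barcode: M ≅ I[1,1], I[1,2]^2, I[1,5], I[4,4]^3. HN layers by μ_θ (4 steps, strictly decreasing):
  μ^(1)=36; μ^(2)=10; μ^(3)=-3; μ^(4)=-19/2

((1, 0, 0, 0, 0); (0, 0, 0, 3, 0); (0, 0, 1, 1, 1); (3, 3, 0, 0, 0))


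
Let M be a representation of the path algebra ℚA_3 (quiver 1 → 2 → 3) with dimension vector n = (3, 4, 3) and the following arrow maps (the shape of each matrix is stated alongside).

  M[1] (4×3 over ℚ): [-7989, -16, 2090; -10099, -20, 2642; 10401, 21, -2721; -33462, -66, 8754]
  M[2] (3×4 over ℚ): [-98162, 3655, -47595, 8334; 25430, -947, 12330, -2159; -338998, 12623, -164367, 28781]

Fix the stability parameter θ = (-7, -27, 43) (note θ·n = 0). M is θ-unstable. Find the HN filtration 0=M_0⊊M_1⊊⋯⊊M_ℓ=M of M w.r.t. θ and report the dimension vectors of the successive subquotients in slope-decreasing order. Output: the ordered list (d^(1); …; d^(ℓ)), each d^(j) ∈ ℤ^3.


Via rank(M_{q-1}∘⋯∘M_p): M ≅ I[1,1], I[1,3]^2, I[2,2], I[2,3].
μ_θ-semistable layers: μ^(1)=43; μ^(2)=-7; μ^(3)=-17; μ^(4)=-27

((0, 0, 3); (1, 0, 0); (2, 2, 0); (0, 2, 0))


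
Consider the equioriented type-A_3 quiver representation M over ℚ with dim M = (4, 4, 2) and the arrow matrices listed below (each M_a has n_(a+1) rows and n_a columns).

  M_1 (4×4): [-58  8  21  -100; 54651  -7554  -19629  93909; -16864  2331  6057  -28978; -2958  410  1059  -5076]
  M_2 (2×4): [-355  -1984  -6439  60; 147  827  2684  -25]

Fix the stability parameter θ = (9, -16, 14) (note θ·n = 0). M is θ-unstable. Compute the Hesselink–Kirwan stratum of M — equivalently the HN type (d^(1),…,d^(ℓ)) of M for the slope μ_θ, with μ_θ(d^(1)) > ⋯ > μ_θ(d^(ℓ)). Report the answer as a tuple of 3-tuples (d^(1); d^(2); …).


Interval decomposition of M: I[1,1], I[1,2], I[1,3]^2, I[2,2].
HN type (ℓ=4): μ^(1)=14; μ^(2)=9; μ^(3)=-7/2; μ^(4)=-16

((0, 0, 2); (1, 0, 0); (3, 3, 0); (0, 1, 0))


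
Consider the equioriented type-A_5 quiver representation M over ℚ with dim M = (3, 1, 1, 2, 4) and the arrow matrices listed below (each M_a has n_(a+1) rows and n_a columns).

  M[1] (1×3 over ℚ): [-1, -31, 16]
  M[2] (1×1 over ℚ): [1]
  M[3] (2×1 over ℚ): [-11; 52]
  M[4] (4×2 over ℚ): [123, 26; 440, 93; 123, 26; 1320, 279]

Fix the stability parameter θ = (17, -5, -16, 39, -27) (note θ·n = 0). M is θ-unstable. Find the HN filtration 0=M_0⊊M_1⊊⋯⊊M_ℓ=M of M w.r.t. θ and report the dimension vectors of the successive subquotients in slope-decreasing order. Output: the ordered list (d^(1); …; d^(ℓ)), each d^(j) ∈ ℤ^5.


Barcode: M ≅ I[1,1]^2, I[1,5], I[4,5], I[5,5]^2. HN layers by μ_θ (4 steps, strictly decreasing):
  μ^(1)=17; μ^(2)=6; μ^(3)=-4/3; μ^(4)=-27

((2, 0, 0, 0, 0); (0, 0, 0, 2, 2); (1, 1, 1, 0, 0); (0, 0, 0, 0, 2))


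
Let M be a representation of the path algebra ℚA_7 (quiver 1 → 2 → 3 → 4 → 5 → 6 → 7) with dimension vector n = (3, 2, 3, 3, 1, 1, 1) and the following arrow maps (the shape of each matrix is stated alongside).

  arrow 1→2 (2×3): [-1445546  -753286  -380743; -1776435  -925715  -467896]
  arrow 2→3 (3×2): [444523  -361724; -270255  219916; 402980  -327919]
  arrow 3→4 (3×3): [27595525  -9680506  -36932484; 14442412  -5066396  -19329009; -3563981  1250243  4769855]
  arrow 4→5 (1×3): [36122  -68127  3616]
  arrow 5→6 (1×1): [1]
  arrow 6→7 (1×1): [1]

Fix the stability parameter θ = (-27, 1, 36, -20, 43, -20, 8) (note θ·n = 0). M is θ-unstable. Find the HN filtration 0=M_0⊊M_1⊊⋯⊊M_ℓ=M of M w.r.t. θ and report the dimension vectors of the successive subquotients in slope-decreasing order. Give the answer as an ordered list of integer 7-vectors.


Interval decomposition of M: I[1,1], I[1,4], I[1,7], I[3,4].
HN type (ℓ=4): μ^(1)=31/3; μ^(2)=8; μ^(3)=1; μ^(4)=-27

((0, 0, 0, 0, 1, 1, 1); (0, 0, 3, 3, 0, 0, 0); (0, 2, 0, 0, 0, 0, 0); (3, 0, 0, 0, 0, 0, 0))


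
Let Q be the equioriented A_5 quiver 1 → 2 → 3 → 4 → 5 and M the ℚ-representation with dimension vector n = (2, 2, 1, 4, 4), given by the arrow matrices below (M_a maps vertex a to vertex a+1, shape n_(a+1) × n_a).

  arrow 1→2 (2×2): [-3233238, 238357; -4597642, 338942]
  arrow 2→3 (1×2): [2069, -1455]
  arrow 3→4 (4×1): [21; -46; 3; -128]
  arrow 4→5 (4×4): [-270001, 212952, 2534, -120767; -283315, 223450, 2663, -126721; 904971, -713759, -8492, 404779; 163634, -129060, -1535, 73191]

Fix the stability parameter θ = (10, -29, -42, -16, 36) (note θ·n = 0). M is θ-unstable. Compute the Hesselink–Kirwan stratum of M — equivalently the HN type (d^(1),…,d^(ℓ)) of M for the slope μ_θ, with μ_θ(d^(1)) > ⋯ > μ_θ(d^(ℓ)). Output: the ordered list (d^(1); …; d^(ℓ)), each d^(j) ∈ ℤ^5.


Via rank(M_{q-1}∘⋯∘M_p): M ≅ I[1,2], I[1,5], I[4,5]^3.
μ_θ-semistable layers: μ^(1)=36; μ^(2)=-19/2; μ^(3)=-16; μ^(4)=-61/3

((0, 0, 0, 0, 4); (1, 1, 0, 0, 0); (0, 0, 0, 4, 0); (1, 1, 1, 0, 0))


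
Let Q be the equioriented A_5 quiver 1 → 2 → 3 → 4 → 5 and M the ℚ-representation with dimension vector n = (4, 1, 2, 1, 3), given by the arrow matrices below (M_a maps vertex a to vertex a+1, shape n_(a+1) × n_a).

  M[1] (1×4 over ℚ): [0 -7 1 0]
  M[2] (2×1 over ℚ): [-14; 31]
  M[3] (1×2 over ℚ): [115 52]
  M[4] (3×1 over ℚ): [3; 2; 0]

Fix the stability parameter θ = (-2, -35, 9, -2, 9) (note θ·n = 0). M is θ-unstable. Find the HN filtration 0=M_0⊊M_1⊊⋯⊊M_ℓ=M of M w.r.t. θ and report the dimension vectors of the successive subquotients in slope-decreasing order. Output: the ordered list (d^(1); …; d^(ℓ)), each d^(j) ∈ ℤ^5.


Barcode: M ≅ I[1,1]^3, I[1,5], I[3,3], I[5,5]^2. HN layers by μ_θ (4 steps, strictly decreasing):
  μ^(1)=9; μ^(2)=7/2; μ^(3)=-2; μ^(4)=-37/2

((0, 0, 1, 0, 3); (0, 0, 1, 1, 0); (3, 0, 0, 0, 0); (1, 1, 0, 0, 0))


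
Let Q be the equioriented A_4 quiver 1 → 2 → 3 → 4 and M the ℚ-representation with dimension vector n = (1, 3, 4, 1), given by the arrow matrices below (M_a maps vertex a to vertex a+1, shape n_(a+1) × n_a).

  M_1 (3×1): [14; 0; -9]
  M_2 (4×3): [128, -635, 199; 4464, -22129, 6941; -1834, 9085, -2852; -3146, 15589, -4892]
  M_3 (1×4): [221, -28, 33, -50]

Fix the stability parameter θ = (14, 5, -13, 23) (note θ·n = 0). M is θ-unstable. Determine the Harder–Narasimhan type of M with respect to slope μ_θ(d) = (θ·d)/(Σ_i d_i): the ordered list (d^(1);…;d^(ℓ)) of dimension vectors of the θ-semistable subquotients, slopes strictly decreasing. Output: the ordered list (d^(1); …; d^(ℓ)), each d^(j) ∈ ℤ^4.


Interval decomposition of M: I[1,4], I[2,2], I[2,3], I[3,3]^2.
HN type (ℓ=5): μ^(1)=23; μ^(2)=5; μ^(3)=2; μ^(4)=-4; μ^(5)=-13

((0, 0, 0, 1); (0, 1, 0, 0); (1, 1, 1, 0); (0, 1, 1, 0); (0, 0, 2, 0))


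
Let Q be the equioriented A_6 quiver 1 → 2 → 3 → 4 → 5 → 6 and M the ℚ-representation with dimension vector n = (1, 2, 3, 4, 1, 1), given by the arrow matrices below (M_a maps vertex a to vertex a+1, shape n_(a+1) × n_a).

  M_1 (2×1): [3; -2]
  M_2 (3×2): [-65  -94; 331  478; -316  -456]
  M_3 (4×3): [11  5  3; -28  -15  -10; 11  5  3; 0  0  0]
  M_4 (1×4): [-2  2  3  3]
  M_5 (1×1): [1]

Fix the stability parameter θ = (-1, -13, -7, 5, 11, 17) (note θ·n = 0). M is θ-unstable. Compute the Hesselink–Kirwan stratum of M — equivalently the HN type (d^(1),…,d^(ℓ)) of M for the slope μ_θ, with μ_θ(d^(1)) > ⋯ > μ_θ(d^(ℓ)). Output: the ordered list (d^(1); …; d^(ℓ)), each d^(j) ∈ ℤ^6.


Interval decomposition of M: I[1,6], I[2,4], I[3,3], I[4,4]^2.
HN type (ℓ=5): μ^(1)=17; μ^(2)=11; μ^(3)=5; μ^(4)=-7; μ^(5)=-13

((0, 0, 0, 0, 0, 1); (0, 0, 0, 0, 1, 0); (0, 0, 0, 4, 0, 0); (1, 1, 3, 0, 0, 0); (0, 1, 0, 0, 0, 0))


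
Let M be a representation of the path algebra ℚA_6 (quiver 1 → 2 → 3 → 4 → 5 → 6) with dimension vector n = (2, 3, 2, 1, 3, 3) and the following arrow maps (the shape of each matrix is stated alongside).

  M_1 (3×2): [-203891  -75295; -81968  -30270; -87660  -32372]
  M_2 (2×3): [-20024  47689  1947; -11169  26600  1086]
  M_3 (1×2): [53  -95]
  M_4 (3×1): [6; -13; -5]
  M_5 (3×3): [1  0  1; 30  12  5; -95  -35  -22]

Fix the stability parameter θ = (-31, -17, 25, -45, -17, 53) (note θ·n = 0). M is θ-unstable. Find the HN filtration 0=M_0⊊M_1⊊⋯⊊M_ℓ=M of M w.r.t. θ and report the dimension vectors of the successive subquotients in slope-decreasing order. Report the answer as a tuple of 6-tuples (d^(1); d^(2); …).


Barcode: M ≅ I[1,3], I[1,6], I[2,2], I[5,6]^2. HN layers by μ_θ (5 steps, strictly decreasing):
  μ^(1)=53; μ^(2)=25; μ^(3)=-37/3; μ^(4)=-17; μ^(5)=-31

((0, 0, 0, 0, 0, 3); (0, 0, 1, 0, 0, 0); (0, 0, 1, 1, 1, 0); (0, 3, 0, 0, 2, 0); (2, 0, 0, 0, 0, 0))


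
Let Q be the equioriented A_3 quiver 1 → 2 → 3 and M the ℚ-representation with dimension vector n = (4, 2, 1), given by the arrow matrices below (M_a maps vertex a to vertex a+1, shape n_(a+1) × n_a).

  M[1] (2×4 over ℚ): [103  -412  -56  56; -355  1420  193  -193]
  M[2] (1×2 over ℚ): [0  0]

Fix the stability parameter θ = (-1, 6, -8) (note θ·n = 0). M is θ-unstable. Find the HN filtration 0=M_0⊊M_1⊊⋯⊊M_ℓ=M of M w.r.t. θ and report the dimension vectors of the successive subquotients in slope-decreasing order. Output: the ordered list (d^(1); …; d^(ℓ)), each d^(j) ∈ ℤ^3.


Barcode: M ≅ I[1,1]^2, I[1,2]^2, I[3,3]. HN layers by μ_θ (3 steps, strictly decreasing):
  μ^(1)=6; μ^(2)=-1; μ^(3)=-8

((0, 2, 0); (4, 0, 0); (0, 0, 1))


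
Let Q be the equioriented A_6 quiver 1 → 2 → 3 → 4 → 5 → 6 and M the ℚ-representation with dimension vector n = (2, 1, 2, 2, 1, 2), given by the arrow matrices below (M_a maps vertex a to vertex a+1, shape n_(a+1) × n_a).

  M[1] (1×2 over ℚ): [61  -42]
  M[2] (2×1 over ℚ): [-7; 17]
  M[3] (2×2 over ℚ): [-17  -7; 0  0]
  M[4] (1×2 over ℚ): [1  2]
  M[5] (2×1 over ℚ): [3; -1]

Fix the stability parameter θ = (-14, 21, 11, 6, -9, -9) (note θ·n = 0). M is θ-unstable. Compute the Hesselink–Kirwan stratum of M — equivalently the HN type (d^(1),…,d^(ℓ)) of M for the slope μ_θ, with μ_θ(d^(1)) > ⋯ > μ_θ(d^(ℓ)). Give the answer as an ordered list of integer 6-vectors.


Interval decomposition of M: I[1,1], I[1,3], I[3,6], I[4,4], I[6,6].
HN type (ℓ=5): μ^(1)=16; μ^(2)=6; μ^(3)=-1/4; μ^(4)=-9; μ^(5)=-14

((0, 1, 1, 0, 0, 0); (0, 0, 0, 1, 0, 0); (0, 0, 1, 1, 1, 1); (0, 0, 0, 0, 0, 1); (2, 0, 0, 0, 0, 0))


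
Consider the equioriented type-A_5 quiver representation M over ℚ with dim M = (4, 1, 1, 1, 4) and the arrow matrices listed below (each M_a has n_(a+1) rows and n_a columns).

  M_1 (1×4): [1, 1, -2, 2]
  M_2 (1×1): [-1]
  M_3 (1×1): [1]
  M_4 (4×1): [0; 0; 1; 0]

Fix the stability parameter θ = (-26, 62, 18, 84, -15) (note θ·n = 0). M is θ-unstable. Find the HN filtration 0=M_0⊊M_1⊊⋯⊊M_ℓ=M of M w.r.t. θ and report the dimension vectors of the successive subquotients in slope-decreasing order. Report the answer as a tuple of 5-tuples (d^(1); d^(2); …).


Barcode: M ≅ I[1,1]^3, I[1,5], I[5,5]^3. HN layers by μ_θ (3 steps, strictly decreasing):
  μ^(1)=149/4; μ^(2)=-15; μ^(3)=-26

((0, 1, 1, 1, 1); (0, 0, 0, 0, 3); (4, 0, 0, 0, 0))


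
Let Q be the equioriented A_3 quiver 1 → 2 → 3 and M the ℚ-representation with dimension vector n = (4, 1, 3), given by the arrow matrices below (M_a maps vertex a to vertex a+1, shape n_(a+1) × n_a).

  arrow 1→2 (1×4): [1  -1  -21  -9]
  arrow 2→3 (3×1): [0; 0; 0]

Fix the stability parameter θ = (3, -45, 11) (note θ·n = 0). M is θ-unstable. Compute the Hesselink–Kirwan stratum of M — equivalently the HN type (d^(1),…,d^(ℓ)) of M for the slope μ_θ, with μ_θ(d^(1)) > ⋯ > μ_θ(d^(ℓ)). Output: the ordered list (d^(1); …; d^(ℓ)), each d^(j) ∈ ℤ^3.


Barcode: M ≅ I[1,1]^3, I[1,2], I[3,3]^3. HN layers by μ_θ (3 steps, strictly decreasing):
  μ^(1)=11; μ^(2)=3; μ^(3)=-21

((0, 0, 3); (3, 0, 0); (1, 1, 0))


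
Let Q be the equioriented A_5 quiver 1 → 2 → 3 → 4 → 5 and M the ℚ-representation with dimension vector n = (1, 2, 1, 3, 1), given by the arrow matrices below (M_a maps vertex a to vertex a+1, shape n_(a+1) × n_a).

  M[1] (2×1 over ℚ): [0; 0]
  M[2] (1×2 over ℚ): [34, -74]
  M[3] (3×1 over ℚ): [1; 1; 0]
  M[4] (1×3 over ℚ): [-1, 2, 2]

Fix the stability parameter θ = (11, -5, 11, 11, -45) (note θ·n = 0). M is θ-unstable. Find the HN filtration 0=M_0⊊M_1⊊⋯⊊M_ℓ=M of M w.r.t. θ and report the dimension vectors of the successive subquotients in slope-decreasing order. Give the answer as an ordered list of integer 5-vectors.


Via rank(M_{q-1}∘⋯∘M_p): M ≅ I[1,1], I[2,2], I[2,5], I[4,4]^2.
μ_θ-semistable layers: μ^(1)=11; μ^(2)=-5; μ^(3)=-7

((1, 0, 0, 2, 0); (0, 1, 0, 0, 0); (0, 1, 1, 1, 1))


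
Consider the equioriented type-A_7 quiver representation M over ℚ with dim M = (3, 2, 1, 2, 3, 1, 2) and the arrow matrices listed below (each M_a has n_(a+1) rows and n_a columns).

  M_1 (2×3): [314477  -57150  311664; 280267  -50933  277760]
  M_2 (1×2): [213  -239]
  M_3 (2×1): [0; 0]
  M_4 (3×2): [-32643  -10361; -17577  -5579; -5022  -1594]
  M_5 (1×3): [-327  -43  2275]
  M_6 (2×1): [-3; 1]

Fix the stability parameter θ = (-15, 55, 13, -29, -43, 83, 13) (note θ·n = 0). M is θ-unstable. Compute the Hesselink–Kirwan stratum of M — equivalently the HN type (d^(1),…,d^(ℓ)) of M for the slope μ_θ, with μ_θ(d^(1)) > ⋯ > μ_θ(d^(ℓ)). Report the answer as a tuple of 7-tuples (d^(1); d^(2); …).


Interval decomposition of M: I[1,1], I[1,2], I[1,3], I[4,4], I[4,7], I[5,5]^2, I[7,7].
HN type (ℓ=8): μ^(1)=55; μ^(2)=48; μ^(3)=34; μ^(4)=13; μ^(5)=-15; μ^(6)=-29; μ^(7)=-36; μ^(8)=-43

((0, 1, 0, 0, 0, 0, 0); (0, 0, 0, 0, 0, 1, 1); (0, 1, 1, 0, 0, 0, 0); (0, 0, 0, 0, 0, 0, 1); (3, 0, 0, 0, 0, 0, 0); (0, 0, 0, 1, 0, 0, 0); (0, 0, 0, 1, 1, 0, 0); (0, 0, 0, 0, 2, 0, 0))


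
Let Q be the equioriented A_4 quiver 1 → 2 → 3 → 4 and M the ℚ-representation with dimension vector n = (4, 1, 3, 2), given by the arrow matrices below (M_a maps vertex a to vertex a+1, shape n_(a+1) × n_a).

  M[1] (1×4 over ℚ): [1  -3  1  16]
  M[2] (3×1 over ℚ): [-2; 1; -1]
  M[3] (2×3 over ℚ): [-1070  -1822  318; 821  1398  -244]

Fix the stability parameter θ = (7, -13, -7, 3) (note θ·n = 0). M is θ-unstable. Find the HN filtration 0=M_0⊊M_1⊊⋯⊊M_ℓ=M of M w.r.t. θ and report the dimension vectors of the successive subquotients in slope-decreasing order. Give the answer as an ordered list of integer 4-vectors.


Barcode: M ≅ I[1,1]^3, I[1,3], I[3,4]^2. HN layers by μ_θ (4 steps, strictly decreasing):
  μ^(1)=7; μ^(2)=3; μ^(3)=-13/3; μ^(4)=-7

((3, 0, 0, 0); (0, 0, 0, 2); (1, 1, 1, 0); (0, 0, 2, 0))


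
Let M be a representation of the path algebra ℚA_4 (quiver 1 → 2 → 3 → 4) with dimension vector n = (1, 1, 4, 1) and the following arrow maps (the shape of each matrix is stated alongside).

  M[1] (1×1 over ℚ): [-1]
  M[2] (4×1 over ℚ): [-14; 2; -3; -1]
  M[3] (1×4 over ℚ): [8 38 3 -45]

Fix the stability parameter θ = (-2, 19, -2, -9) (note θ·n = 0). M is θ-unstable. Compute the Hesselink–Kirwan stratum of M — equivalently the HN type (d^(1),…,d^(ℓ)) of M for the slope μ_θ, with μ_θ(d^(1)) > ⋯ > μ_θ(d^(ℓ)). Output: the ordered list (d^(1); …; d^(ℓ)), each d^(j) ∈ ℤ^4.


Barcode: M ≅ I[1,3], I[3,3]^2, I[3,4]. HN layers by μ_θ (3 steps, strictly decreasing):
  μ^(1)=17/2; μ^(2)=-2; μ^(3)=-11/2

((0, 1, 1, 0); (1, 0, 2, 0); (0, 0, 1, 1))


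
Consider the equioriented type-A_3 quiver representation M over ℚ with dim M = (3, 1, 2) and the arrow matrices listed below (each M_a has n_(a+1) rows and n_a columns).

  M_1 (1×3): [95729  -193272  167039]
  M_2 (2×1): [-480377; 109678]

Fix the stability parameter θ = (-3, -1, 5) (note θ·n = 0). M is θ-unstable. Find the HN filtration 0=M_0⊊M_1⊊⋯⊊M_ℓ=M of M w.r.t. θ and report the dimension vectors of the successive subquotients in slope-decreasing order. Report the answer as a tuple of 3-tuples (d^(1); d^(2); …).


Interval decomposition of M: I[1,1]^2, I[1,3], I[3,3].
HN type (ℓ=3): μ^(1)=5; μ^(2)=-1; μ^(3)=-3

((0, 0, 2); (0, 1, 0); (3, 0, 0))


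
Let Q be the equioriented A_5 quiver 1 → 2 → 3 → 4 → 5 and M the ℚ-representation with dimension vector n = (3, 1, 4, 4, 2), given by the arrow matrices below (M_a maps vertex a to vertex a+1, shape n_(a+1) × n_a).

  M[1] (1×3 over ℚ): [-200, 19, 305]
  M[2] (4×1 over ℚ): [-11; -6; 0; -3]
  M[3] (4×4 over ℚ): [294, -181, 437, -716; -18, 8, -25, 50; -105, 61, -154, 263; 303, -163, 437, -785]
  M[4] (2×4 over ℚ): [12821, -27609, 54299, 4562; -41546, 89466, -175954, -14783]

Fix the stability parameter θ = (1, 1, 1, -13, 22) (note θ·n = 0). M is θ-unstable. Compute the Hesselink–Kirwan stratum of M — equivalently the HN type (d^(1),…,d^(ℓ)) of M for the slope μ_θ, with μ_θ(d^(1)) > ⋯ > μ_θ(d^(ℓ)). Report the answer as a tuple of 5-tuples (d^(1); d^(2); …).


Interval decomposition of M: I[1,1]^2, I[1,3], I[3,4], I[3,5]^2, I[4,4].
HN type (ℓ=4): μ^(1)=22; μ^(2)=1; μ^(3)=-6; μ^(4)=-13

((0, 0, 0, 0, 2); (3, 1, 1, 0, 0); (0, 0, 3, 3, 0); (0, 0, 0, 1, 0))


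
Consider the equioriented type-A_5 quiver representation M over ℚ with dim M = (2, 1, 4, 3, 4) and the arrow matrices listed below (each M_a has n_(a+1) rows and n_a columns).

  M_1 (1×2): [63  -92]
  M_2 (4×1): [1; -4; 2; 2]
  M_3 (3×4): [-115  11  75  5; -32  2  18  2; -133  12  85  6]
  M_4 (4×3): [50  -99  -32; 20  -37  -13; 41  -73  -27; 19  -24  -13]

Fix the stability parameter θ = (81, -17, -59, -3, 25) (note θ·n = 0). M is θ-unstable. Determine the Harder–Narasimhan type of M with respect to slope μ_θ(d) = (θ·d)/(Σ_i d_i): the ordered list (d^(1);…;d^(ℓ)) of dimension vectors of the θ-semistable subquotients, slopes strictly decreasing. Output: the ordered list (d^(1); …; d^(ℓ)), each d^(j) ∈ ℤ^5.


Via rank(M_{q-1}∘⋯∘M_p): M ≅ I[1,1], I[1,5], I[3,3], I[3,5]^2, I[5,5].
μ_θ-semistable layers: μ^(1)=81; μ^(2)=25; μ^(3)=1/2; μ^(4)=-3; μ^(5)=-59

((1, 0, 0, 0, 0); (0, 0, 0, 0, 4); (1, 1, 1, 1, 0); (0, 0, 0, 2, 0); (0, 0, 3, 0, 0))


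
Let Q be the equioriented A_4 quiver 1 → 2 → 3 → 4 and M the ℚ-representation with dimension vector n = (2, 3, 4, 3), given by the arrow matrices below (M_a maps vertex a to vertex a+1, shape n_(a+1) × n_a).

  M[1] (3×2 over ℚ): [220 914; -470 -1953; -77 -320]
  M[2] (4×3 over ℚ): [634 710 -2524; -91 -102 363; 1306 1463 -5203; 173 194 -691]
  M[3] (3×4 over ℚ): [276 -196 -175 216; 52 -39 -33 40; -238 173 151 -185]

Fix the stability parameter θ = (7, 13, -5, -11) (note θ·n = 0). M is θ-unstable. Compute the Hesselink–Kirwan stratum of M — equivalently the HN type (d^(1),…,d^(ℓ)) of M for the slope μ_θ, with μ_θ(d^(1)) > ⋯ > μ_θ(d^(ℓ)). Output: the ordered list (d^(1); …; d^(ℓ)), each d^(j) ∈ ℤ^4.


Interval decomposition of M: I[1,4]^2, I[2,4], I[3,3].
HN type (ℓ=3): μ^(1)=1; μ^(2)=-1; μ^(3)=-5

((2, 2, 2, 2); (0, 1, 1, 1); (0, 0, 1, 0))


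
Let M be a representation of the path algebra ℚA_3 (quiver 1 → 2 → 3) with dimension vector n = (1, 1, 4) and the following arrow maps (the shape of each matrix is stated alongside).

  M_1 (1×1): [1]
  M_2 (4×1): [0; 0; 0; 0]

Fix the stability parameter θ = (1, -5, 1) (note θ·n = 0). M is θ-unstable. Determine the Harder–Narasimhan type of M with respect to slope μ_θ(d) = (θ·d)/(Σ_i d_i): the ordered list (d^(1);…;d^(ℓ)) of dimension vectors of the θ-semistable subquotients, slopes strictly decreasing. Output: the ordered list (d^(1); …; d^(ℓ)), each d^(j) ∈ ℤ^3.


Barcode: M ≅ I[1,2], I[3,3]^4. HN layers by μ_θ (2 steps, strictly decreasing):
  μ^(1)=1; μ^(2)=-2

((0, 0, 4); (1, 1, 0))


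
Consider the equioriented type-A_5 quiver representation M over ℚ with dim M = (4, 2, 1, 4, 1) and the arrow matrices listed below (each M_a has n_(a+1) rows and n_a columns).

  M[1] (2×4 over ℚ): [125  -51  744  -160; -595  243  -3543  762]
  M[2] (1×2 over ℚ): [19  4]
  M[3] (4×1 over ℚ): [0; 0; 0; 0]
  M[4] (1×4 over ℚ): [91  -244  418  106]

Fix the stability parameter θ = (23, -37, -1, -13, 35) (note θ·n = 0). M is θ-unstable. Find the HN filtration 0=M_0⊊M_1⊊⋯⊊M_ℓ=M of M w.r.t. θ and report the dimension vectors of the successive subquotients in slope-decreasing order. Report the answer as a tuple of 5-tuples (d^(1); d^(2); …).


Interval decomposition of M: I[1,1]^2, I[1,2], I[1,3], I[4,4]^3, I[4,5].
HN type (ℓ=5): μ^(1)=35; μ^(2)=23; μ^(3)=-1; μ^(4)=-7; μ^(5)=-13

((0, 0, 0, 0, 1); (2, 0, 0, 0, 0); (0, 0, 1, 0, 0); (2, 2, 0, 0, 0); (0, 0, 0, 4, 0))


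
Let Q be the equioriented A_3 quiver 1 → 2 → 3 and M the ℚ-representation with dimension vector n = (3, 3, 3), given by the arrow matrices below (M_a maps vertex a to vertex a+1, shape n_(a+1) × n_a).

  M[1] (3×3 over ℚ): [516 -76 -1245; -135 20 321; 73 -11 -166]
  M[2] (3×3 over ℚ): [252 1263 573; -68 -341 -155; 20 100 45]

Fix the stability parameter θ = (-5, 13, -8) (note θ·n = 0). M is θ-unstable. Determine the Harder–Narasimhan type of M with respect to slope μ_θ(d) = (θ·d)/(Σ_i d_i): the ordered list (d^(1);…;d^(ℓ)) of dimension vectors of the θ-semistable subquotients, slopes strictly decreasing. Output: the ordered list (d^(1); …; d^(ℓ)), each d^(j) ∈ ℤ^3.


Barcode: M ≅ I[1,2], I[1,3]^2, I[3,3]. HN layers by μ_θ (4 steps, strictly decreasing):
  μ^(1)=13; μ^(2)=5/2; μ^(3)=-5; μ^(4)=-8

((0, 1, 0); (0, 2, 2); (3, 0, 0); (0, 0, 1))


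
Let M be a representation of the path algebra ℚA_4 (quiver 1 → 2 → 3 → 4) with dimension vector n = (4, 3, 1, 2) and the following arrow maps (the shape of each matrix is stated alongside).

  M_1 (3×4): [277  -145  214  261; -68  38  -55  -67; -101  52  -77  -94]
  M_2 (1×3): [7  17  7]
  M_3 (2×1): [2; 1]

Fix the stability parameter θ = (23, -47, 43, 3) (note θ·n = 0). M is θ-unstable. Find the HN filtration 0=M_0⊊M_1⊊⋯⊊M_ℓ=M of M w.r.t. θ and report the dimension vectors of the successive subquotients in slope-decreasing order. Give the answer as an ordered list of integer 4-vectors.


Interval decomposition of M: I[1,1], I[1,2]^2, I[1,4], I[4,4].
HN type (ℓ=3): μ^(1)=23; μ^(2)=3; μ^(3)=-12

((1, 0, 1, 1); (0, 0, 0, 1); (3, 3, 0, 0))


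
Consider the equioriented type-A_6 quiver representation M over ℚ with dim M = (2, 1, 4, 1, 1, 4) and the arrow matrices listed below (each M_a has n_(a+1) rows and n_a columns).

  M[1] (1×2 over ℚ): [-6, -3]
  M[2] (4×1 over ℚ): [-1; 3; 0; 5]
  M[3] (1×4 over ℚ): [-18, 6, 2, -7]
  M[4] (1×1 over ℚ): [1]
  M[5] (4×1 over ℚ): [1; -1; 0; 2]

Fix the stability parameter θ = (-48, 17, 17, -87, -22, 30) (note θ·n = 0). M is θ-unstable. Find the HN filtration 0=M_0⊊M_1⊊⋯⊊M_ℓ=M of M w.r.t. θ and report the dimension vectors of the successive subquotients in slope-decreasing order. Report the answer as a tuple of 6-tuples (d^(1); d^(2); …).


Barcode: M ≅ I[1,1], I[1,6], I[3,3]^3, I[6,6]^3. HN layers by μ_θ (4 steps, strictly decreasing):
  μ^(1)=30; μ^(2)=17; μ^(3)=-75/4; μ^(4)=-48

((0, 0, 0, 0, 0, 4); (0, 0, 3, 0, 0, 0); (0, 1, 1, 1, 1, 0); (2, 0, 0, 0, 0, 0))


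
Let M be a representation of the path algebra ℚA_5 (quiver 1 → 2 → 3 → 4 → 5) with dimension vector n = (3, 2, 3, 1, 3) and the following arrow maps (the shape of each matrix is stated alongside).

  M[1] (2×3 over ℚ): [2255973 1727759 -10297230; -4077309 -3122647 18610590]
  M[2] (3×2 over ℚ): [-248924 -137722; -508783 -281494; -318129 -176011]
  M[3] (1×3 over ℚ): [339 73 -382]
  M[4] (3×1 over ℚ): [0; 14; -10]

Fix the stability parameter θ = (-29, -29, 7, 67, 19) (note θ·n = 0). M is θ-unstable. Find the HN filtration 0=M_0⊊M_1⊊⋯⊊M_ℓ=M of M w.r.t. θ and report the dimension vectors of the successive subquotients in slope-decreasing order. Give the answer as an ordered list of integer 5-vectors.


Barcode: M ≅ I[1,1]^2, I[1,5], I[2,3], I[3,3], I[5,5]^2. HN layers by μ_θ (4 steps, strictly decreasing):
  μ^(1)=43; μ^(2)=19; μ^(3)=7; μ^(4)=-29

((0, 0, 0, 1, 1); (0, 0, 0, 0, 2); (0, 0, 3, 0, 0); (3, 2, 0, 0, 0))


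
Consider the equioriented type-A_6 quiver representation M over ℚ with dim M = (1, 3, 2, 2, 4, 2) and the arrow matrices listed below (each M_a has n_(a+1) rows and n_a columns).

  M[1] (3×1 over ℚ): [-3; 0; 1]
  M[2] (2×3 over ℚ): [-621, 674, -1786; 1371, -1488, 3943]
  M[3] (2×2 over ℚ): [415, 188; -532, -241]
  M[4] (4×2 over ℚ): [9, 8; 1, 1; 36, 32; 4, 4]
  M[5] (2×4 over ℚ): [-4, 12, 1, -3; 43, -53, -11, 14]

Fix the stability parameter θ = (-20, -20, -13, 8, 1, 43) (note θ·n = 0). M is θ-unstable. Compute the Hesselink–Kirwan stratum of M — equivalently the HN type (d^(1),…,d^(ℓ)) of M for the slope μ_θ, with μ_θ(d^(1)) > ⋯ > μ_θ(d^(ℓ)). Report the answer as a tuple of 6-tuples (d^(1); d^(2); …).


Barcode: M ≅ I[1,5], I[2,2], I[2,6], I[5,5], I[5,6]. HN layers by μ_θ (5 steps, strictly decreasing):
  μ^(1)=43; μ^(2)=9/2; μ^(3)=1; μ^(4)=-13; μ^(5)=-20

((0, 0, 0, 0, 0, 2); (0, 0, 0, 2, 2, 0); (0, 0, 0, 0, 2, 0); (0, 0, 2, 0, 0, 0); (1, 3, 0, 0, 0, 0))


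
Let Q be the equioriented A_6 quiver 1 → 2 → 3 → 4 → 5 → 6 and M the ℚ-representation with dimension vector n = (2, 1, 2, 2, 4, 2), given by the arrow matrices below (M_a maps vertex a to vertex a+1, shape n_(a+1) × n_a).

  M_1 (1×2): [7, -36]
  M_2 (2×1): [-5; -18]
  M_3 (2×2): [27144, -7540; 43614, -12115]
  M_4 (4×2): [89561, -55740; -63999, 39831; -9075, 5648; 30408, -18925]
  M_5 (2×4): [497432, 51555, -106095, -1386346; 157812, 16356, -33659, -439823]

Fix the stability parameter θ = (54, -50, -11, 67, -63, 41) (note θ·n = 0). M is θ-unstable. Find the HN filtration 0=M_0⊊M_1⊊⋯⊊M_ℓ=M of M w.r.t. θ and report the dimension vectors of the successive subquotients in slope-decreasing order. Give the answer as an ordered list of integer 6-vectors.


Barcode: M ≅ I[1,1], I[1,3], I[3,6], I[4,6], I[5,5]^2. HN layers by μ_θ (6 steps, strictly decreasing):
  μ^(1)=54; μ^(2)=41; μ^(3)=2; μ^(4)=-7/3; μ^(5)=-11; μ^(6)=-63

((1, 0, 0, 0, 0, 0); (0, 0, 0, 0, 0, 2); (0, 0, 0, 2, 2, 0); (1, 1, 1, 0, 0, 0); (0, 0, 1, 0, 0, 0); (0, 0, 0, 0, 2, 0))


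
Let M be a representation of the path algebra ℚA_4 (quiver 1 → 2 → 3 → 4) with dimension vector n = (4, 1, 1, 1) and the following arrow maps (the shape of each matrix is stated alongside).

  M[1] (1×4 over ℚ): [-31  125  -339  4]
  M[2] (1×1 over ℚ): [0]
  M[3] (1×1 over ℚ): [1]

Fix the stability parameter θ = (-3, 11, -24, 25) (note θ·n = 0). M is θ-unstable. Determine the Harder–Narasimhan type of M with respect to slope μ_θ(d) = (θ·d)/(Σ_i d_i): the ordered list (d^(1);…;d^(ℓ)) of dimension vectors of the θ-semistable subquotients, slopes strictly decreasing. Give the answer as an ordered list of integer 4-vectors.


Interval decomposition of M: I[1,1]^3, I[1,2], I[3,4].
HN type (ℓ=4): μ^(1)=25; μ^(2)=11; μ^(3)=-3; μ^(4)=-24

((0, 0, 0, 1); (0, 1, 0, 0); (4, 0, 0, 0); (0, 0, 1, 0))


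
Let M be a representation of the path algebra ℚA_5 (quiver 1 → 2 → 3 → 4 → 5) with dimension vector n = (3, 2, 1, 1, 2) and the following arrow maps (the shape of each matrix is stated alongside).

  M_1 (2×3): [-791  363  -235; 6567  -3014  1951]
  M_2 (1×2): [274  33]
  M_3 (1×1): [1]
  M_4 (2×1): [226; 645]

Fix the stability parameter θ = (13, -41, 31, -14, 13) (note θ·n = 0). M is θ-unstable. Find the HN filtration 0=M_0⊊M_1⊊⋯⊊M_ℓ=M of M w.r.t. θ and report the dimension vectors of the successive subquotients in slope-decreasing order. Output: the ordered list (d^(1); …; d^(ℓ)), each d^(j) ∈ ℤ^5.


Barcode: M ≅ I[1,1], I[1,2], I[1,5], I[5,5]. HN layers by μ_θ (3 steps, strictly decreasing):
  μ^(1)=13; μ^(2)=17/2; μ^(3)=-14

((1, 0, 0, 0, 2); (0, 0, 1, 1, 0); (2, 2, 0, 0, 0))


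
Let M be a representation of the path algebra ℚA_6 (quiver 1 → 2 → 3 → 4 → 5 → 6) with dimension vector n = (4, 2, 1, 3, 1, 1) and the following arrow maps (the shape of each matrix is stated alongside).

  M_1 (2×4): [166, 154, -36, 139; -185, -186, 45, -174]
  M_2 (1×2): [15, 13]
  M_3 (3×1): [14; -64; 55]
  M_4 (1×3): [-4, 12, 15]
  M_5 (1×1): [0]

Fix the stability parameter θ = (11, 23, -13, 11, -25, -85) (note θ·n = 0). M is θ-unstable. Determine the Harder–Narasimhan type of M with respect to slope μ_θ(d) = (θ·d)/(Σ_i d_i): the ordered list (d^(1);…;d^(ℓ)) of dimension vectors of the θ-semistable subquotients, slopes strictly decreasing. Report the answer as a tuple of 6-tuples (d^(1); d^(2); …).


Barcode: M ≅ I[1,1]^2, I[1,2], I[1,5], I[4,4]^2, I[6,6]. HN layers by μ_θ (4 steps, strictly decreasing):
  μ^(1)=23; μ^(2)=11; μ^(3)=7/5; μ^(4)=-85

((0, 1, 0, 0, 0, 0); (3, 0, 0, 2, 0, 0); (1, 1, 1, 1, 1, 0); (0, 0, 0, 0, 0, 1))


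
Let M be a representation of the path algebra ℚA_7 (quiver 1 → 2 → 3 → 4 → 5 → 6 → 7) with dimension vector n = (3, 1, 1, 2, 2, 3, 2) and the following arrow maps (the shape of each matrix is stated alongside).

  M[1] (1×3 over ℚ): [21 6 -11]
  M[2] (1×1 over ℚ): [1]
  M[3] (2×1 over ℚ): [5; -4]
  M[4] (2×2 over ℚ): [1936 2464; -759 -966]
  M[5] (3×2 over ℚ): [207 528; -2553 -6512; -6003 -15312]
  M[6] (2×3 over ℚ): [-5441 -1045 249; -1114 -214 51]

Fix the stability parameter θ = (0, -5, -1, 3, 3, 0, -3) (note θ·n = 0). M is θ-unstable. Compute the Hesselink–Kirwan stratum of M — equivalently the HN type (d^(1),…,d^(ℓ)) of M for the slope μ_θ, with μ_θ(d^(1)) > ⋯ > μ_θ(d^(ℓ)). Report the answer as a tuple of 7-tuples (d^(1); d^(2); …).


Via rank(M_{q-1}∘⋯∘M_p): M ≅ I[1,1]^2, I[1,5], I[4,4], I[5,7], I[6,6], I[6,7].
μ_θ-semistable layers: μ^(1)=3; μ^(2)=0; μ^(3)=-1; μ^(4)=-3/2; μ^(5)=-5/2

((0, 0, 0, 2, 1, 0, 0); (2, 0, 0, 0, 1, 2, 1); (0, 0, 1, 0, 0, 0, 0); (0, 0, 0, 0, 0, 1, 1); (1, 1, 0, 0, 0, 0, 0))


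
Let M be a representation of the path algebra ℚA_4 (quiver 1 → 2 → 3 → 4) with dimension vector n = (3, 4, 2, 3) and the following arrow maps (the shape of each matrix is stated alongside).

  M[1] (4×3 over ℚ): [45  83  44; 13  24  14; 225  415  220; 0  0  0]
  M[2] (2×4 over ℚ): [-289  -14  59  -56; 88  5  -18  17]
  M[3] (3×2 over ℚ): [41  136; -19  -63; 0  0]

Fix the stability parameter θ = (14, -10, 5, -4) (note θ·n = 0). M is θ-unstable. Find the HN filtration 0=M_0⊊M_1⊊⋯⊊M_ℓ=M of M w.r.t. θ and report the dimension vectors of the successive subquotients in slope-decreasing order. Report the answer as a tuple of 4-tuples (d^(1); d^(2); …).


Via rank(M_{q-1}∘⋯∘M_p): M ≅ I[1,1], I[1,4]^2, I[2,2]^2, I[4,4].
μ_θ-semistable layers: μ^(1)=14; μ^(2)=5/4; μ^(3)=-4; μ^(4)=-10

((1, 0, 0, 0); (2, 2, 2, 2); (0, 0, 0, 1); (0, 2, 0, 0))
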